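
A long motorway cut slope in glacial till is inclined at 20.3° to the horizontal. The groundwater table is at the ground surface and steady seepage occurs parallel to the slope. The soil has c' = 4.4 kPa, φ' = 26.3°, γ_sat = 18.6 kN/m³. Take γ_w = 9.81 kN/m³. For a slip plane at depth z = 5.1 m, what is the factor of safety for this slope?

FS = 0.77

With seepage parallel to the slope and the water table at the surface, the effective normal stress on the slip plane uses the buoyant unit weight γ' = γ_sat − γ_w while the driving shear stress uses γ_sat:
FS = [c' + γ' z cos²β tanφ'] / [γ_sat z sinβ cosβ]
γ' = 18.6 − 9.81 = 8.79 kN/m³
Numerator = 4.4 + 8.79·5.1·cos²20.3°·tan26.3° = 4.4 + 8.79·5.1·0.8796·0.4942 = 23.889 kPa
Denominator = 18.6·5.1·sin20.3°·cos20.3° = 18.6·5.1·0.3469·0.9379 = 30.866 kPa
FS = 23.889 / 30.866 = 0.774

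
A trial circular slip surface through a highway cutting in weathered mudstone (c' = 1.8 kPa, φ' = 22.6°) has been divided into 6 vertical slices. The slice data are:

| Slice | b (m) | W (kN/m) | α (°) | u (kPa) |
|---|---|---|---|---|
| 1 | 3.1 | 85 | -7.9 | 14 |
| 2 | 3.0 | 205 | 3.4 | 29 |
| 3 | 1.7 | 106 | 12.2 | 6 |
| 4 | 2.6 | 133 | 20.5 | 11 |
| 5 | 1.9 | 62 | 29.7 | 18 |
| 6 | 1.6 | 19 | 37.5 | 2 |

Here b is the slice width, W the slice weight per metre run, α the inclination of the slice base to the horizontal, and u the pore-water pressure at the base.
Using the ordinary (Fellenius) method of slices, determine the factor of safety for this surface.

FS = 1.62

Ordinary method of slices: FS = Σ[c'·Δl_i + (W_i cosα_i − u_i·Δl_i)·tanφ'] / Σ W_i sinα_i, with Δl_i = b_i / cosα_i.
Slice 1: Δl = 3.1/cos(-7.9°) = 3.130 m; N'_1 = 85·cos(-7.9°) − 14·3.130 = 40.4; c'Δl = 5.63; W sinα = -11.7
Slice 2: Δl = 3.0/cos3.4° = 3.005 m; N'_2 = 205·cos3.4° − 29·3.005 = 117.5; c'Δl = 5.41; W sinα = 12.2
Slice 3: Δl = 1.7/cos12.2° = 1.739 m; N'_3 = 106·cos12.2° − 6·1.739 = 93.2; c'Δl = 3.13; W sinα = 22.4
Slice 4: Δl = 2.6/cos20.5° = 2.776 m; N'_4 = 133·cos20.5° − 11·2.776 = 94.0; c'Δl = 5.00; W sinα = 46.6
Slice 5: Δl = 1.9/cos29.7° = 2.187 m; N'_5 = 62·cos29.7° − 18·2.187 = 14.5; c'Δl = 3.94; W sinα = 30.7
Slice 6: Δl = 1.6/cos37.5° = 2.017 m; N'_6 = 19·cos37.5° − 2·2.017 = 11.0; c'Δl = 3.63; W sinα = 11.6
Σc'Δl = 26.7 kN/m; ΣN' = 370.6 kN/m; ΣW sinα = 111.7 kN/m
Resisting = 26.7 + 370.6·tan22.6° = 26.7 + 154.3 = 181.0 kN/m
FS = 181.0 / 111.7 = 1.620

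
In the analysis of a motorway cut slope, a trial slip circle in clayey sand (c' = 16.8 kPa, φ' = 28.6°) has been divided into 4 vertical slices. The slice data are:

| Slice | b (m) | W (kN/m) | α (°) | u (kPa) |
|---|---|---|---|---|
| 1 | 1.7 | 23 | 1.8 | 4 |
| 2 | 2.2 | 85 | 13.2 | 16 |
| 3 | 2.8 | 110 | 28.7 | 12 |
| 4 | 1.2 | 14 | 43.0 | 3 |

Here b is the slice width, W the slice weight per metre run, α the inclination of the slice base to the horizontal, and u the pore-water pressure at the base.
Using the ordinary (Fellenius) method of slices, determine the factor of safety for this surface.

FS = 2.63

Ordinary method of slices: FS = Σ[c'·Δl_i + (W_i cosα_i − u_i·Δl_i)·tanφ'] / Σ W_i sinα_i, with Δl_i = b_i / cosα_i.
Slice 1: Δl = 1.7/cos1.8° = 1.701 m; N'_1 = 23·cos1.8° − 4·1.701 = 16.2; c'Δl = 28.57; W sinα = 0.7
Slice 2: Δl = 2.2/cos13.2° = 2.260 m; N'_2 = 85·cos13.2° − 16·2.260 = 46.6; c'Δl = 37.96; W sinα = 19.4
Slice 3: Δl = 2.8/cos28.7° = 3.192 m; N'_3 = 110·cos28.7° − 12·3.192 = 58.2; c'Δl = 53.63; W sinα = 52.8
Slice 4: Δl = 1.2/cos43.0° = 1.641 m; N'_4 = 14·cos43.0° − 3·1.641 = 5.3; c'Δl = 27.57; W sinα = 9.5
Σc'Δl = 147.7 kN/m; ΣN' = 126.3 kN/m; ΣW sinα = 82.5 kN/m
Resisting = 147.7 + 126.3·tan28.6° = 147.7 + 68.9 = 216.6 kN/m
FS = 216.6 / 82.5 = 2.625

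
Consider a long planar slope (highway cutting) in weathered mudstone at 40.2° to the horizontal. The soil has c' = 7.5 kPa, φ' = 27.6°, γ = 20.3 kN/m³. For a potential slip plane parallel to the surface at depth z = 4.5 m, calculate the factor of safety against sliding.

For an infinite slope with a slip plane parallel to the surface (no pore pressure): FS = [c' + γz cos²β tanφ'] / [γz sinβ cosβ].
γz = 20.3·4.5 = 91.35 kN/m²
Numerator = 7.5 + 91.35·cos²40.2°·tan27.6° = 7.5 + 91.35·0.5834·0.5228 = 35.360 kPa
Denominator = 91.35·sin40.2°·cos40.2° = 91.35·0.6455·0.7638 = 45.035 kPa
FS = 35.360 / 45.035 = 0.785

FS = 0.79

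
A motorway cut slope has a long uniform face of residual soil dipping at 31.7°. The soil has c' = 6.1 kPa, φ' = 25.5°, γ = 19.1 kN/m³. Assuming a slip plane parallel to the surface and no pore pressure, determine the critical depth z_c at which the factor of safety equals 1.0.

Setting FS = 1.00 in FS = [c' + γz cos²β tanφ'] / [γz sinβ cosβ] and solving for z:
z = c' / [γ cosβ (FS·sinβ − cosβ·tanφ')]
  = 6.1 / [19.1·cos31.7°·(1.00·sin31.7° − cos31.7°·tan25.5°)]
  = 6.1 / [19.1·0.8508·(1.00·0.5255 − 0.8508·0.4770)]
  = 6.1 / 1.9445 = 3.137 m

z_c = 3.14 m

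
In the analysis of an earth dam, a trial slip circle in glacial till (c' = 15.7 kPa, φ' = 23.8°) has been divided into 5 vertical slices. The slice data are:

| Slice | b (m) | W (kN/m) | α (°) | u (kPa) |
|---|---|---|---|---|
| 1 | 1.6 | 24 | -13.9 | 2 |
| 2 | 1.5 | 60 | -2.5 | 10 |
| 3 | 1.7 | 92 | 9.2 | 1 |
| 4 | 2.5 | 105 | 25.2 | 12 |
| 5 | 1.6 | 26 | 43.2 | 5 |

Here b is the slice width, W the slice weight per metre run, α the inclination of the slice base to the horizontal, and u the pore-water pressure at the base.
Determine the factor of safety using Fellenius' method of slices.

Ordinary method of slices: FS = Σ[c'·Δl_i + (W_i cosα_i − u_i·Δl_i)·tanφ'] / Σ W_i sinα_i, with Δl_i = b_i / cosα_i.
Slice 1: Δl = 1.6/cos(-13.9°) = 1.648 m; N'_1 = 24·cos(-13.9°) − 2·1.648 = 20.0; c'Δl = 25.88; W sinα = -5.8
Slice 2: Δl = 1.5/cos(-2.5°) = 1.501 m; N'_2 = 60·cos(-2.5°) − 10·1.501 = 44.9; c'Δl = 23.57; W sinα = -2.6
Slice 3: Δl = 1.7/cos9.2° = 1.722 m; N'_3 = 92·cos9.2° − 1·1.722 = 89.1; c'Δl = 27.04; W sinα = 14.7
Slice 4: Δl = 2.5/cos25.2° = 2.763 m; N'_4 = 105·cos25.2° − 12·2.763 = 61.9; c'Δl = 43.38; W sinα = 44.7
Slice 5: Δl = 1.6/cos43.2° = 2.195 m; N'_5 = 26·cos43.2° − 5·2.195 = 8.0; c'Δl = 34.46; W sinα = 17.8
Σc'Δl = 154.3 kN/m; ΣN' = 223.9 kN/m; ΣW sinα = 68.8 kN/m
Resisting = 154.3 + 223.9·tan23.8° = 154.3 + 98.7 = 253.1 kN/m
FS = 253.1 / 68.8 = 3.676

FS = 3.68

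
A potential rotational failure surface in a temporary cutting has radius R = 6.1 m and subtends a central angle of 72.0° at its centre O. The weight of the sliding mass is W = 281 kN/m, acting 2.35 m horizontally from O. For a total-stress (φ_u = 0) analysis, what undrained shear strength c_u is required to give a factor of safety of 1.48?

c_u = 20.9 kPa

FS = c_u·L_a·R / (W·d), so c_u = FS·W·d / (L_a·R).
Arc length L_a = R·θ = 6.1·(72.0°·π/180) = 6.1·1.2566 = 7.67 m
c_u = 1.48·281·2.35 / (7.67·6.1) = 977.3 / 46.76 = 20.90 kPa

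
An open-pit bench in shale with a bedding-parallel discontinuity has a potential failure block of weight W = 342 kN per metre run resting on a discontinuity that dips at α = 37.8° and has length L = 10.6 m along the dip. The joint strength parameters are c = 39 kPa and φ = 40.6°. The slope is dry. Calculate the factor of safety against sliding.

FS = 3.08

Resolving the block weight along and normal to the plane and applying the Mohr–Coulomb strength on the joint:
N' = W cosα = 342·cos37.8° = 270.2 kN/m
Driving force T = W sinα = 342·sin37.8° = 209.6 kN/m
Resisting force R = c·L + N'·tanφ = 39·10.6 + 270.2·tan40.6° = 413.4 + 231.6 = 645.0 kN/m
FS = R / T = 645.0 / 209.6 = 3.077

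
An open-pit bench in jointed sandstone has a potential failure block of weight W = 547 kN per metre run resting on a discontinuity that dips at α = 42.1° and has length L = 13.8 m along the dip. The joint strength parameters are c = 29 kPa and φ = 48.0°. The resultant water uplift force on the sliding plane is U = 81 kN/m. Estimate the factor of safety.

Resolving the block weight along and normal to the plane and applying the Mohr–Coulomb strength on the joint:
N' = W cosα − U = 547·cos42.1° − 81 = 324.9 kN/m
Driving force T = W sinα = 547·sin42.1° = 366.7 kN/m
Resisting force R = c·L + N'·tanφ = 29·13.8 + 324.9·tan48.0° = 400.2 + 360.8 = 761.0 kN/m
FS = R / T = 761.0 / 366.7 = 2.075

FS = 2.08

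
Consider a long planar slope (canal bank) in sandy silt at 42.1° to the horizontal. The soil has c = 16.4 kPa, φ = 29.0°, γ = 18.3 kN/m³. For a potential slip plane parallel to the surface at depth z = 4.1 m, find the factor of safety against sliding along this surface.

FS = 1.05

For an infinite slope with a slip plane parallel to the surface (no pore pressure): FS = [c + γz cos²β tanφ] / [γz sinβ cosβ].
γz = 18.3·4.1 = 75.03 kN/m²
Numerator = 16.4 + 75.03·cos²42.1°·tan29.0° = 16.4 + 75.03·0.5505·0.5543 = 39.296 kPa
Denominator = 75.03·sin42.1°·cos42.1° = 75.03·0.6704·0.7420 = 37.323 kPa
FS = 39.296 / 37.323 = 1.053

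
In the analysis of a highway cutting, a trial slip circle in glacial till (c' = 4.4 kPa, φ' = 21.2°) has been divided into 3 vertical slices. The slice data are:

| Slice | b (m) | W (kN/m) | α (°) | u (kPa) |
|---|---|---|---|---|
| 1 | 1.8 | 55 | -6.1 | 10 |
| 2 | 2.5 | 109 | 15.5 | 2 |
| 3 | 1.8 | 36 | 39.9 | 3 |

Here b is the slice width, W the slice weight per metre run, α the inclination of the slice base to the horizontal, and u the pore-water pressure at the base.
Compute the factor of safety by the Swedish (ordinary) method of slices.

FS = 1.95

Ordinary method of slices: FS = Σ[c'·Δl_i + (W_i cosα_i − u_i·Δl_i)·tanφ'] / Σ W_i sinα_i, with Δl_i = b_i / cosα_i.
Slice 1: Δl = 1.8/cos(-6.1°) = 1.810 m; N'_1 = 55·cos(-6.1°) − 10·1.810 = 36.6; c'Δl = 7.97; W sinα = -5.8
Slice 2: Δl = 2.5/cos15.5° = 2.594 m; N'_2 = 109·cos15.5° − 2·2.594 = 99.8; c'Δl = 11.42; W sinα = 29.1
Slice 3: Δl = 1.8/cos39.9° = 2.346 m; N'_3 = 36·cos39.9° − 3·2.346 = 20.6; c'Δl = 10.32; W sinα = 23.1
Σc'Δl = 29.7 kN/m; ΣN' = 157.0 kN/m; ΣW sinα = 46.4 kN/m
Resisting = 29.7 + 157.0·tan21.2° = 29.7 + 60.9 = 90.6 kN/m
FS = 90.6 / 46.4 = 1.954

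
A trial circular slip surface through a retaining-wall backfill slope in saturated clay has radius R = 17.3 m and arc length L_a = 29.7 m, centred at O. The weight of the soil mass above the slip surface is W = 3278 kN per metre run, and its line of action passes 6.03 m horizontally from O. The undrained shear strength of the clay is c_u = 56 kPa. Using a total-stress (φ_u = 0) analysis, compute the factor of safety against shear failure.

FS = 1.46

Taking moments about the centre O, the resisting moment is provided by the undrained shear strength acting along the arc:
M_R = c_u·L_a·R = 56·29.70·17.3 = 28773.4 kN·m/m
M_D = W·d = 3278·6.03 = 19766.3 kN·m/m
FS = M_R / M_D = 28773.4 / 19766.3 = 1.456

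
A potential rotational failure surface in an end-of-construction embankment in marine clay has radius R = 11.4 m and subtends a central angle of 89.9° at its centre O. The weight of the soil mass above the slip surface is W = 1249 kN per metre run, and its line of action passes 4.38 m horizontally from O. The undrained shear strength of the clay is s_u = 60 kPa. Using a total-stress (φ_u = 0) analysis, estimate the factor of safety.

Taking moments about the centre O, the resisting moment is provided by the undrained shear strength acting along the arc:
Arc length L_a = R·θ = 11.4·(89.9°·π/180) = 11.4·1.5691 = 17.89 m
M_R = s_u·L_a·R = 60·17.89·11.4 = 12234.8 kN·m/m
M_D = W·d = 1249·4.38 = 5470.6 kN·m/m
FS = M_R / M_D = 12234.8 / 5470.6 = 2.236

FS = 2.24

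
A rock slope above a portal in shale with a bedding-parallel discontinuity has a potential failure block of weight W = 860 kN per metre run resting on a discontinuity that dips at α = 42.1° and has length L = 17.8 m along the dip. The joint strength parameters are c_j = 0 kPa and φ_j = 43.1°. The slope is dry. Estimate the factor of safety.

FS = 1.04

Resolving the block weight along and normal to the plane and applying the Mohr–Coulomb strength on the joint:
N' = W cosα = 860·cos42.1° = 638.1 kN/m
Driving force T = W sinα = 860·sin42.1° = 576.6 kN/m
Resisting force R = c_j·L + N'·tanφ_j = 0·17.8 + 638.1·tan43.1° = 0.0 + 597.1 = 597.1 kN/m
FS = R / T = 597.1 / 576.6 = 1.036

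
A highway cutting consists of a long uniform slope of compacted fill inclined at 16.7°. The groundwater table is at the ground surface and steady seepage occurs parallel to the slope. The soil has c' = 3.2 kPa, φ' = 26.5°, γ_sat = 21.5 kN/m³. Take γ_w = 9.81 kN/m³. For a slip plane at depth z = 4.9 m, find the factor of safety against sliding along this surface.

With seepage parallel to the slope and the water table at the surface, the effective normal stress on the slip plane uses the buoyant unit weight γ' = γ_sat − γ_w while the driving shear stress uses γ_sat:
FS = [c' + γ' z cos²β tanφ'] / [γ_sat z sinβ cosβ]
γ' = 21.5 − 9.81 = 11.69 kN/m³
Numerator = 3.2 + 11.69·4.9·cos²16.7°·tan26.5° = 3.2 + 11.69·4.9·0.9174·0.4986 = 29.401 kPa
Denominator = 21.5·4.9·sin16.7°·cos16.7° = 21.5·4.9·0.2874·0.9578 = 28.997 kPa
FS = 29.401 / 28.997 = 1.014

FS = 1.01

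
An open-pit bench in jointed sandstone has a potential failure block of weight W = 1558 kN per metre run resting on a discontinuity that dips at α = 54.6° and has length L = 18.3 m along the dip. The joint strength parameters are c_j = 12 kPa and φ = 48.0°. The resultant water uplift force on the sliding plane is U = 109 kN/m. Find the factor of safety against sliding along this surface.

FS = 0.87

Resolving the block weight along and normal to the plane and applying the Mohr–Coulomb strength on the joint:
N' = W cosα − U = 1558·cos54.6° − 109 = 793.5 kN/m
Driving force T = W sinα = 1558·sin54.6° = 1270.0 kN/m
Resisting force R = c_j·L + N'·tanφ = 12·18.3 + 793.5·tan48.0° = 219.6 + 881.3 = 1100.9 kN/m
FS = R / T = 1100.9 / 1270.0 = 0.867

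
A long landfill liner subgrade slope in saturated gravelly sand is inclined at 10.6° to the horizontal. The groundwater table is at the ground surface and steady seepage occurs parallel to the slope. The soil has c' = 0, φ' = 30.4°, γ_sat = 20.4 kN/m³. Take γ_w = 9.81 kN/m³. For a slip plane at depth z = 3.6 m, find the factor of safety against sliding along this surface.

FS = 1.63

With seepage parallel to the slope and the water table at the surface, the effective normal stress on the slip plane uses the buoyant unit weight γ' = γ_sat − γ_w while the driving shear stress uses γ_sat:
FS = [c' + γ' z cos²β tanφ'] / [γ_sat z sinβ cosβ]
(For c' = 0 this reduces to FS = (γ'/γ_sat)·tanφ'/tanβ.)
γ' = 20.4 − 9.81 = 10.59 kN/m³
Numerator = 0.0 + 10.59·3.6·cos²10.6°·tan30.4° = 0.0 + 10.59·3.6·0.9662·0.5867 = 21.610 kPa
Denominator = 20.4·3.6·sin10.6°·cos10.6° = 20.4·3.6·0.1840·0.9829 = 13.279 kPa
FS = 21.610 / 13.279 = 1.627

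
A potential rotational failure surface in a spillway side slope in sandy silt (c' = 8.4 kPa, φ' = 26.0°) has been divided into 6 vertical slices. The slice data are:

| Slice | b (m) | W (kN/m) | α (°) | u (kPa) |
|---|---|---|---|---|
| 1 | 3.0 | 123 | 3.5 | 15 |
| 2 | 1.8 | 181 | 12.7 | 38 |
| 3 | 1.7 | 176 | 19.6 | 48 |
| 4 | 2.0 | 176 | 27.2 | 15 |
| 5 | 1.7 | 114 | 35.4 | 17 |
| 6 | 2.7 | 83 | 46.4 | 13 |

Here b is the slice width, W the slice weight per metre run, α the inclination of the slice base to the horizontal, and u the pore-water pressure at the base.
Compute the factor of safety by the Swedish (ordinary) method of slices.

Ordinary method of slices: FS = Σ[c'·Δl_i + (W_i cosα_i − u_i·Δl_i)·tanφ'] / Σ W_i sinα_i, with Δl_i = b_i / cosα_i.
Slice 1: Δl = 3.0/cos3.5° = 3.006 m; N'_1 = 123·cos3.5° − 15·3.006 = 77.7; c'Δl = 25.25; W sinα = 7.5
Slice 2: Δl = 1.8/cos12.7° = 1.845 m; N'_2 = 181·cos12.7° − 38·1.845 = 106.5; c'Δl = 15.50; W sinα = 39.8
Slice 3: Δl = 1.7/cos19.6° = 1.805 m; N'_3 = 176·cos19.6° − 48·1.805 = 79.2; c'Δl = 15.16; W sinα = 59.0
Slice 4: Δl = 2.0/cos27.2° = 2.249 m; N'_4 = 176·cos27.2° − 15·2.249 = 122.8; c'Δl = 18.89; W sinα = 80.4
Slice 5: Δl = 1.7/cos35.4° = 2.086 m; N'_5 = 114·cos35.4° − 17·2.086 = 57.5; c'Δl = 17.52; W sinα = 66.0
Slice 6: Δl = 2.7/cos46.4° = 3.915 m; N'_6 = 83·cos46.4° − 13·3.915 = 6.3; c'Δl = 32.89; W sinα = 60.1
Σc'Δl = 125.2 kN/m; ΣN' = 449.9 kN/m; ΣW sinα = 312.9 kN/m
Resisting = 125.2 + 449.9·tan26.0° = 125.2 + 219.5 = 344.7 kN/m
FS = 344.7 / 312.9 = 1.101

FS = 1.10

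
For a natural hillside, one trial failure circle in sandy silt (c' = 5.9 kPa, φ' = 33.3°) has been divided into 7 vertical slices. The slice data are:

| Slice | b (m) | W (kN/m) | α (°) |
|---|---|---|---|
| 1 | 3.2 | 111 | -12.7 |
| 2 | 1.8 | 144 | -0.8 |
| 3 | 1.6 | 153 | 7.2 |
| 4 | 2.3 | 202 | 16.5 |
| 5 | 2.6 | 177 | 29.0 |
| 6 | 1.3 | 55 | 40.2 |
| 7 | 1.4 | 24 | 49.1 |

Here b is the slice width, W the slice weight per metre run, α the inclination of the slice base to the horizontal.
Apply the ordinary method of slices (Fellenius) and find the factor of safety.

Ordinary method of slices: FS = Σ[c'·Δl_i + (W_i cosα_i)·tanφ'] / Σ W_i sinα_i, with Δl_i = b_i / cosα_i.
Slice 1: Δl = 3.2/cos(-12.7°) = 3.280 m; N'_1 = 111·cos(-12.7°) = 108.3; c'Δl = 19.35; W sinα = -24.4
Slice 2: Δl = 1.8/cos(-0.8°) = 1.800 m; N'_2 = 144·cos(-0.8°) = 144.0; c'Δl = 10.62; W sinα = -2.0
Slice 3: Δl = 1.6/cos7.2° = 1.613 m; N'_3 = 153·cos7.2° = 151.8; c'Δl = 9.52; W sinα = 19.2
Slice 4: Δl = 2.3/cos16.5° = 2.399 m; N'_4 = 202·cos16.5° = 193.7; c'Δl = 14.15; W sinα = 57.4
Slice 5: Δl = 2.6/cos29.0° = 2.973 m; N'_5 = 177·cos29.0° = 154.8; c'Δl = 17.54; W sinα = 85.8
Slice 6: Δl = 1.3/cos40.2° = 1.702 m; N'_6 = 55·cos40.2° = 42.0; c'Δl = 10.04; W sinα = 35.5
Slice 7: Δl = 1.4/cos49.1° = 2.138 m; N'_7 = 24·cos49.1° = 15.7; c'Δl = 12.62; W sinα = 18.1
Σc'Δl = 93.8 kN/m; ΣN' = 810.3 kN/m; ΣW sinα = 189.6 kN/m
Resisting = 93.8 + 810.3·tan33.3° = 93.8 + 532.3 = 626.1 kN/m
FS = 626.1 / 189.6 = 3.302

FS = 3.30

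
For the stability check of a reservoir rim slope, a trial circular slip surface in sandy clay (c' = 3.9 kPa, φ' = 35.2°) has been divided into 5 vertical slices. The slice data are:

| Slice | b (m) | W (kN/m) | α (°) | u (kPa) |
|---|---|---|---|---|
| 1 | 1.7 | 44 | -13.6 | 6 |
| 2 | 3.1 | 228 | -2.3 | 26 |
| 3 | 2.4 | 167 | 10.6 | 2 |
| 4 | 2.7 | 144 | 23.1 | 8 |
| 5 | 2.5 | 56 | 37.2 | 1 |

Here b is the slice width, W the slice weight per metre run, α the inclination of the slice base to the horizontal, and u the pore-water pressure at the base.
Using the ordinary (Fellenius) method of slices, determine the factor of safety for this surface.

Ordinary method of slices: FS = Σ[c'·Δl_i + (W_i cosα_i − u_i·Δl_i)·tanφ'] / Σ W_i sinα_i, with Δl_i = b_i / cosα_i.
Slice 1: Δl = 1.7/cos(-13.6°) = 1.749 m; N'_1 = 44·cos(-13.6°) − 6·1.749 = 32.3; c'Δl = 6.82; W sinα = -10.3
Slice 2: Δl = 3.1/cos(-2.3°) = 3.102 m; N'_2 = 228·cos(-2.3°) − 26·3.102 = 147.2; c'Δl = 12.10; W sinα = -9.2
Slice 3: Δl = 2.4/cos10.6° = 2.442 m; N'_3 = 167·cos10.6° − 2·2.442 = 159.3; c'Δl = 9.52; W sinα = 30.7
Slice 4: Δl = 2.7/cos23.1° = 2.935 m; N'_4 = 144·cos23.1° − 8·2.935 = 109.0; c'Δl = 11.45; W sinα = 56.5
Slice 5: Δl = 2.5/cos37.2° = 3.139 m; N'_5 = 56·cos37.2° − 1·3.139 = 41.5; c'Δl = 12.24; W sinα = 33.9
Σc'Δl = 52.1 kN/m; ΣN' = 489.1 kN/m; ΣW sinα = 101.6 kN/m
Resisting = 52.1 + 489.1·tan35.2° = 52.1 + 345.0 = 397.2 kN/m
FS = 397.2 / 101.6 = 3.910

FS = 3.91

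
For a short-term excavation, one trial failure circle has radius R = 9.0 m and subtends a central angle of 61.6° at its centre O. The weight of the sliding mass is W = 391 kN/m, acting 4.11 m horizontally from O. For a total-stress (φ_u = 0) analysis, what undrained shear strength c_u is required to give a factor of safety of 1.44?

c_u = 26.6 kPa

FS = c_u·L_a·R / (W·d), so c_u = FS·W·d / (L_a·R).
Arc length L_a = R·θ = 9.0·(61.6°·π/180) = 9.0·1.0751 = 9.68 m
c_u = 1.44·391·4.11 / (9.68·9.0) = 2314.1 / 87.08 = 26.57 kPa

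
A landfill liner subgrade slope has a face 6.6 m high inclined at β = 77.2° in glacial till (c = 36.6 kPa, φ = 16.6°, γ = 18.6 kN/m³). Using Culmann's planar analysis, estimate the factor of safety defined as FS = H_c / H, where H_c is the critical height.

H_c = (4c/γ) · sinβ cosφ / [1 − cos(β − φ)]
    = (4·36.6/18.6) · sin77.2°·cos16.6° / [1 − cos60.6°]
    = 7.871 · 0.9345 / 0.5091 = 14.45 m
FS = H_c / H = 14.45 / 6.6 = 2.189

FS = 2.19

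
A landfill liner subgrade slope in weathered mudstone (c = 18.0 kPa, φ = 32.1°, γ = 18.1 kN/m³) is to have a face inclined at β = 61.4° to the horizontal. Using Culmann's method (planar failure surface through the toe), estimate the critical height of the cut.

Culmann's analysis gives the critical failure plane at α_cr = (β + φ)/2 = (61.4 + 32.1)/2 = 46.8°, and the critical height
H_c = (4c/γ) · sinβ cosφ / [1 − cos(β − φ)]
    = (4·18.0/18.1) · sin61.4°·cos32.1° / [1 − cos(29.3°)]
    = 3.978 · 0.8780·0.8471 / [1 − 0.8721]
    = 3.978 · 0.7438 / 0.1279
    = 23.13 m

H_c = 23.13 m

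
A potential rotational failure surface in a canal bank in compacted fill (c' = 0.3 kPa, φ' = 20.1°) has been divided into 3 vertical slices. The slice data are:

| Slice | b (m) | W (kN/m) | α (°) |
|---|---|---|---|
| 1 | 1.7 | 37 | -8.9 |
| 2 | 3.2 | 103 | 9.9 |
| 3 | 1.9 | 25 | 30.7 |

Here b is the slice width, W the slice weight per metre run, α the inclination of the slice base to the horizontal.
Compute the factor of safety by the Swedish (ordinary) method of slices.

FS = 2.45

Ordinary method of slices: FS = Σ[c'·Δl_i + (W_i cosα_i)·tanφ'] / Σ W_i sinα_i, with Δl_i = b_i / cosα_i.
Slice 1: Δl = 1.7/cos(-8.9°) = 1.721 m; N'_1 = 37·cos(-8.9°) = 36.6; c'Δl = 0.52; W sinα = -5.7
Slice 2: Δl = 3.2/cos9.9° = 3.248 m; N'_2 = 103·cos9.9° = 101.5; c'Δl = 0.97; W sinα = 17.7
Slice 3: Δl = 1.9/cos30.7° = 2.210 m; N'_3 = 25·cos30.7° = 21.5; c'Δl = 0.66; W sinα = 12.8
Σc'Δl = 2.2 kN/m; ΣN' = 159.5 kN/m; ΣW sinα = 24.7 kN/m
Resisting = 2.2 + 159.5·tan20.1° = 2.2 + 58.4 = 60.5 kN/m
FS = 60.5 / 24.7 = 2.446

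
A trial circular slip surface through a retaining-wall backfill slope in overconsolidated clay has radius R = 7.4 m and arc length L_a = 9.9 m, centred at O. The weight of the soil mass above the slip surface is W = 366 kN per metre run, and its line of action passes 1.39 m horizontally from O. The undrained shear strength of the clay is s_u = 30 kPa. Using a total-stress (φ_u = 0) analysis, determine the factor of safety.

FS = 4.32

Taking moments about the centre O, the resisting moment is provided by the undrained shear strength acting along the arc:
M_R = s_u·L_a·R = 30·9.90·7.4 = 2197.8 kN·m/m
M_D = W·d = 366·1.39 = 508.7 kN·m/m
FS = M_R / M_D = 2197.8 / 508.7 = 4.320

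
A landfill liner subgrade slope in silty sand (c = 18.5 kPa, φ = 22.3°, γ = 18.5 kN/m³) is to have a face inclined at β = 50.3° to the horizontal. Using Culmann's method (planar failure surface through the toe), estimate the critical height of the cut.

Culmann's analysis gives the critical failure plane at α_cr = (β + φ)/2 = (50.3 + 22.3)/2 = 36.3°, and the critical height
H_c = (4c/γ) · sinβ cosφ / [1 − cos(β − φ)]
    = (4·18.5/18.5) · sin50.3°·cos22.3° / [1 − cos(28.0°)]
    = 4.000 · 0.7694·0.9252 / [1 − 0.8829]
    = 4.000 · 0.7119 / 0.1171
    = 24.33 m

H_c = 24.33 m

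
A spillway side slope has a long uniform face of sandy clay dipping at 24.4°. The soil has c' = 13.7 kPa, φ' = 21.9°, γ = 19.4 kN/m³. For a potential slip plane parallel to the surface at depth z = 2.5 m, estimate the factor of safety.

FS = 1.64

For an infinite slope with a slip plane parallel to the surface (no pore pressure): FS = [c' + γz cos²β tanφ'] / [γz sinβ cosβ].
γz = 19.4·2.5 = 48.50 kN/m²
Numerator = 13.7 + 48.50·cos²24.4°·tan21.9° = 13.7 + 48.50·0.8293·0.4020 = 29.870 kPa
Denominator = 48.50·sin24.4°·cos24.4° = 48.50·0.4131·0.9107 = 18.246 kPa
FS = 29.870 / 18.246 = 1.637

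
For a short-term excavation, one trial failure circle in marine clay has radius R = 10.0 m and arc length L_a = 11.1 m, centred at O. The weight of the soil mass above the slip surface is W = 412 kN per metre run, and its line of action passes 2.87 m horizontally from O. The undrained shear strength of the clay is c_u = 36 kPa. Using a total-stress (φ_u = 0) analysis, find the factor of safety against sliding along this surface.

Taking moments about the centre O, the resisting moment is provided by the undrained shear strength acting along the arc:
M_R = c_u·L_a·R = 36·11.10·10.0 = 3996.0 kN·m/m
M_D = W·d = 412·2.87 = 1182.4 kN·m/m
FS = M_R / M_D = 3996.0 / 1182.4 = 3.379

FS = 3.38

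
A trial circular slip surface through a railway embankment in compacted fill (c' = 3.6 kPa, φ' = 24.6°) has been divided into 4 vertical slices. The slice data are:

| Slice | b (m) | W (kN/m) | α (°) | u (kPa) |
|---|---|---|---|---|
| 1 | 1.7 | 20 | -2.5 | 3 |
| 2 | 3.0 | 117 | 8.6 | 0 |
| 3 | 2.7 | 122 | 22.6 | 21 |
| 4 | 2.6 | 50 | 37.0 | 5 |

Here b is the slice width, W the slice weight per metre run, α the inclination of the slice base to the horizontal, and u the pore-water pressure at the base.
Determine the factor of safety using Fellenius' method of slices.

FS = 1.42

Ordinary method of slices: FS = Σ[c'·Δl_i + (W_i cosα_i − u_i·Δl_i)·tanφ'] / Σ W_i sinα_i, with Δl_i = b_i / cosα_i.
Slice 1: Δl = 1.7/cos(-2.5°) = 1.702 m; N'_1 = 20·cos(-2.5°) − 3·1.702 = 14.9; c'Δl = 6.13; W sinα = -0.9
Slice 2: Δl = 3.0/cos8.6° = 3.034 m; N'_2 = 117·cos8.6° − 0·3.034 = 115.7; c'Δl = 10.92; W sinα = 17.5
Slice 3: Δl = 2.7/cos22.6° = 2.925 m; N'_3 = 122·cos22.6° − 21·2.925 = 51.2; c'Δl = 10.53; W sinα = 46.9
Slice 4: Δl = 2.6/cos37.0° = 3.256 m; N'_4 = 50·cos37.0° − 5·3.256 = 23.7; c'Δl = 11.72; W sinα = 30.1
Σc'Δl = 39.3 kN/m; ΣN' = 205.4 kN/m; ΣW sinα = 93.6 kN/m
Resisting = 39.3 + 205.4·tan24.6° = 39.3 + 94.1 = 133.4 kN/m
FS = 133.4 / 93.6 = 1.425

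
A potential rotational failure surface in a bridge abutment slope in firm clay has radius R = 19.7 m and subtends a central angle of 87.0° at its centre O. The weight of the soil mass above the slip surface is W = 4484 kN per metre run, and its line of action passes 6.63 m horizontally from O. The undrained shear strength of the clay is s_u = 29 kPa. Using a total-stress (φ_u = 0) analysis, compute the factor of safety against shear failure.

FS = 0.57

Taking moments about the centre O, the resisting moment is provided by the undrained shear strength acting along the arc:
Arc length L_a = R·θ = 19.7·(87.0°·π/180) = 19.7·1.5184 = 29.91 m
M_R = s_u·L_a·R = 29·29.91·19.7 = 17089.4 kN·m/m
M_D = W·d = 4484·6.63 = 29728.9 kN·m/m
FS = M_R / M_D = 17089.4 / 29728.9 = 0.575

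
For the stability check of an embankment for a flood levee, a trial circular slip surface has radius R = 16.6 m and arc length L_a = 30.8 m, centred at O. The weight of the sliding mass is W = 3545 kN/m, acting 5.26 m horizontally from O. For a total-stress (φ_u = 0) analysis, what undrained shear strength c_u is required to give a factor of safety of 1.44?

c_u = 52.5 kPa

FS = c_u·L_a·R / (W·d), so c_u = FS·W·d / (L_a·R).
c_u = 1.44·3545·5.26 / (30.80·16.6) = 26851.2 / 511.28 = 52.52 kPa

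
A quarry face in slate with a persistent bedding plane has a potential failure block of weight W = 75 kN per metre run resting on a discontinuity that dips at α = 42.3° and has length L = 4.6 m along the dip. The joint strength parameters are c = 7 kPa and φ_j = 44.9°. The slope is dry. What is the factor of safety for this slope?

FS = 1.73

Resolving the block weight along and normal to the plane and applying the Mohr–Coulomb strength on the joint:
N' = W cosα = 75·cos42.3° = 55.5 kN/m
Driving force T = W sinα = 75·sin42.3° = 50.5 kN/m
Resisting force R = c·L + N'·tanφ_j = 7·4.6 + 55.5·tan44.9° = 32.2 + 55.3 = 87.5 kN/m
FS = R / T = 87.5 / 50.5 = 1.733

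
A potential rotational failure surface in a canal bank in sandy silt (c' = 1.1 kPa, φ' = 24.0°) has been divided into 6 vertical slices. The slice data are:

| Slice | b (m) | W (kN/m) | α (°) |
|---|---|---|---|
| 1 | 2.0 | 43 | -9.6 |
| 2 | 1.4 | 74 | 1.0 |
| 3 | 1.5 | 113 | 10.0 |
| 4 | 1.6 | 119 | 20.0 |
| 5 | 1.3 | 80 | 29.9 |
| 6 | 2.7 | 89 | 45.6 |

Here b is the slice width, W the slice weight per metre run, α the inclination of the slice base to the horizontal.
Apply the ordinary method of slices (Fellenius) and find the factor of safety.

FS = 1.41

Ordinary method of slices: FS = Σ[c'·Δl_i + (W_i cosα_i)·tanφ'] / Σ W_i sinα_i, with Δl_i = b_i / cosα_i.
Slice 1: Δl = 2.0/cos(-9.6°) = 2.028 m; N'_1 = 43·cos(-9.6°) = 42.4; c'Δl = 2.23; W sinα = -7.2
Slice 2: Δl = 1.4/cos1.0° = 1.400 m; N'_2 = 74·cos1.0° = 74.0; c'Δl = 1.54; W sinα = 1.3
Slice 3: Δl = 1.5/cos10.0° = 1.523 m; N'_3 = 113·cos10.0° = 111.3; c'Δl = 1.68; W sinα = 19.6
Slice 4: Δl = 1.6/cos20.0° = 1.703 m; N'_4 = 119·cos20.0° = 111.8; c'Δl = 1.87; W sinα = 40.7
Slice 5: Δl = 1.3/cos29.9° = 1.500 m; N'_5 = 80·cos29.9° = 69.4; c'Δl = 1.65; W sinα = 39.9
Slice 6: Δl = 2.7/cos45.6° = 3.859 m; N'_6 = 89·cos45.6° = 62.3; c'Δl = 4.24; W sinα = 63.6
Σc'Δl = 13.2 kN/m; ΣN' = 471.1 kN/m; ΣW sinα = 157.9 kN/m
Resisting = 13.2 + 471.1·tan24.0° = 13.2 + 209.8 = 223.0 kN/m
FS = 223.0 / 157.9 = 1.412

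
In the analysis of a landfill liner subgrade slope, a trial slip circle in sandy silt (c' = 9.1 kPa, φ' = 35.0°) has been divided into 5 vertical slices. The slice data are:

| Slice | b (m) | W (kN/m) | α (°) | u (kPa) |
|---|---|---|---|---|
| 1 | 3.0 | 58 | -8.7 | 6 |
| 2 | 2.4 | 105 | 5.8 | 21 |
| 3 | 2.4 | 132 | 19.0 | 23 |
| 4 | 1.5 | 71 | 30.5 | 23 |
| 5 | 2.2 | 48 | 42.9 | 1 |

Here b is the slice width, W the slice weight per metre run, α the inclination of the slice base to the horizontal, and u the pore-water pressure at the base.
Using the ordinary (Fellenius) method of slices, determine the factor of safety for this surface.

FS = 2.33

Ordinary method of slices: FS = Σ[c'·Δl_i + (W_i cosα_i − u_i·Δl_i)·tanφ'] / Σ W_i sinα_i, with Δl_i = b_i / cosα_i.
Slice 1: Δl = 3.0/cos(-8.7°) = 3.035 m; N'_1 = 58·cos(-8.7°) − 6·3.035 = 39.1; c'Δl = 27.62; W sinα = -8.8
Slice 2: Δl = 2.4/cos5.8° = 2.412 m; N'_2 = 105·cos5.8° − 21·2.412 = 53.8; c'Δl = 21.95; W sinα = 10.6
Slice 3: Δl = 2.4/cos19.0° = 2.538 m; N'_3 = 132·cos19.0° − 23·2.538 = 66.4; c'Δl = 23.10; W sinα = 43.0
Slice 4: Δl = 1.5/cos30.5° = 1.741 m; N'_4 = 71·cos30.5° − 23·1.741 = 21.1; c'Δl = 15.84; W sinα = 36.0
Slice 5: Δl = 2.2/cos42.9° = 3.003 m; N'_5 = 48·cos42.9° − 1·3.003 = 32.2; c'Δl = 27.33; W sinα = 32.7
Σc'Δl = 115.8 kN/m; ΣN' = 212.6 kN/m; ΣW sinα = 113.5 kN/m
Resisting = 115.8 + 212.6·tan35.0° = 115.8 + 148.9 = 264.7 kN/m
FS = 264.7 / 113.5 = 2.332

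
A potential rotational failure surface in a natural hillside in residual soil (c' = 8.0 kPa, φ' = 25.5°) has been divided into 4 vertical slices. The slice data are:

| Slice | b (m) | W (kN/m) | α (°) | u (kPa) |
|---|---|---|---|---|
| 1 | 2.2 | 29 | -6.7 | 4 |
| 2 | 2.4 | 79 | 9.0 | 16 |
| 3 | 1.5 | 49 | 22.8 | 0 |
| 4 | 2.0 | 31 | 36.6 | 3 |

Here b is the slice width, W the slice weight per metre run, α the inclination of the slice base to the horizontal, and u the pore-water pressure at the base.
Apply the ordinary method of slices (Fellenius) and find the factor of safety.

FS = 2.76

Ordinary method of slices: FS = Σ[c'·Δl_i + (W_i cosα_i − u_i·Δl_i)·tanφ'] / Σ W_i sinα_i, with Δl_i = b_i / cosα_i.
Slice 1: Δl = 2.2/cos(-6.7°) = 2.215 m; N'_1 = 29·cos(-6.7°) − 4·2.215 = 19.9; c'Δl = 17.72; W sinα = -3.4
Slice 2: Δl = 2.4/cos9.0° = 2.430 m; N'_2 = 79·cos9.0° − 16·2.430 = 39.1; c'Δl = 19.44; W sinα = 12.4
Slice 3: Δl = 1.5/cos22.8° = 1.627 m; N'_3 = 49·cos22.8° − 0·1.627 = 45.2; c'Δl = 13.02; W sinα = 19.0
Slice 4: Δl = 2.0/cos36.6° = 2.491 m; N'_4 = 31·cos36.6° − 3·2.491 = 17.4; c'Δl = 19.93; W sinα = 18.5
Σc'Δl = 70.1 kN/m; ΣN' = 121.7 kN/m; ΣW sinα = 46.4 kN/m
Resisting = 70.1 + 121.7·tan25.5° = 70.1 + 58.0 = 128.1 kN/m
FS = 128.1 / 46.4 = 2.759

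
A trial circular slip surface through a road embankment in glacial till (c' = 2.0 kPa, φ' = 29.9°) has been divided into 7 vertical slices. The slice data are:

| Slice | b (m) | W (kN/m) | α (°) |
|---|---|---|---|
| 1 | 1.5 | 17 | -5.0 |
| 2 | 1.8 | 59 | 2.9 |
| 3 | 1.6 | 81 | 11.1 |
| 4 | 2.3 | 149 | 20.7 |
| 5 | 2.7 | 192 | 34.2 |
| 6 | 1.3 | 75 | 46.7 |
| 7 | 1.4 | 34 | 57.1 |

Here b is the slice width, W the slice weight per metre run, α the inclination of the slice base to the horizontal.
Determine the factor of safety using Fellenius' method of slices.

Ordinary method of slices: FS = Σ[c'·Δl_i + (W_i cosα_i)·tanφ'] / Σ W_i sinα_i, with Δl_i = b_i / cosα_i.
Slice 1: Δl = 1.5/cos(-5.0°) = 1.506 m; N'_1 = 17·cos(-5.0°) = 16.9; c'Δl = 3.01; W sinα = -1.5
Slice 2: Δl = 1.8/cos2.9° = 1.802 m; N'_2 = 59·cos2.9° = 58.9; c'Δl = 3.60; W sinα = 3.0
Slice 3: Δl = 1.6/cos11.1° = 1.631 m; N'_3 = 81·cos11.1° = 79.5; c'Δl = 3.26; W sinα = 15.6
Slice 4: Δl = 2.3/cos20.7° = 2.459 m; N'_4 = 149·cos20.7° = 139.4; c'Δl = 4.92; W sinα = 52.7
Slice 5: Δl = 2.7/cos34.2° = 3.264 m; N'_5 = 192·cos34.2° = 158.8; c'Δl = 6.53; W sinα = 107.9
Slice 6: Δl = 1.3/cos46.7° = 1.896 m; N'_6 = 75·cos46.7° = 51.4; c'Δl = 3.79; W sinα = 54.6
Slice 7: Δl = 1.4/cos57.1° = 2.577 m; N'_7 = 34·cos57.1° = 18.5; c'Δl = 5.15; W sinα = 28.5
Σc'Δl = 30.3 kN/m; ΣN' = 523.4 kN/m; ΣW sinα = 260.8 kN/m
Resisting = 30.3 + 523.4·tan29.9° = 30.3 + 301.0 = 331.3 kN/m
FS = 331.3 / 260.8 = 1.270

FS = 1.27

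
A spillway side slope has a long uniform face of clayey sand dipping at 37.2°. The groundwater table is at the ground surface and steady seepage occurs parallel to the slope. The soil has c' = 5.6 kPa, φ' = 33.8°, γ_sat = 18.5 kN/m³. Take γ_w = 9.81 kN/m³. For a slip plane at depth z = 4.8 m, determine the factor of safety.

With seepage parallel to the slope and the water table at the surface, the effective normal stress on the slip plane uses the buoyant unit weight γ' = γ_sat − γ_w while the driving shear stress uses γ_sat:
FS = [c' + γ' z cos²β tanφ'] / [γ_sat z sinβ cosβ]
γ' = 18.5 − 9.81 = 8.69 kN/m³
Numerator = 5.6 + 8.69·4.8·cos²37.2°·tan33.8° = 5.6 + 8.69·4.8·0.6345·0.6694 = 23.317 kPa
Denominator = 18.5·4.8·sin37.2°·cos37.2° = 18.5·4.8·0.6046·0.7965 = 42.764 kPa
FS = 23.317 / 42.764 = 0.545

FS = 0.55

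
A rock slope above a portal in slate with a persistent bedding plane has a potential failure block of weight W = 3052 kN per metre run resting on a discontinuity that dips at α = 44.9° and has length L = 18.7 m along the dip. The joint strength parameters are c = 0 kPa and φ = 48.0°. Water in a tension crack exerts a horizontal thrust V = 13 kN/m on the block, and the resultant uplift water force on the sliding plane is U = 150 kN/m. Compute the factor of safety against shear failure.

Resolving the block weight along and normal to the plane and applying the Mohr–Coulomb strength on the joint:
N' = W cosα − U − V sinα = 3052·cos44.9° − 150 − 13·sin44.9° = 2002.7 kN/m
Driving force T = W sinα + V cosα = 3052·sin44.9° + 13·cos44.9° = 2163.5 kN/m
Resisting force R = c·L + N'·tanφ = 0·18.7 + 2002.7·tan48.0° = 0.0 + 2224.2 = 2224.2 kN/m
FS = R / T = 2224.2 / 2163.5 = 1.028

FS = 1.03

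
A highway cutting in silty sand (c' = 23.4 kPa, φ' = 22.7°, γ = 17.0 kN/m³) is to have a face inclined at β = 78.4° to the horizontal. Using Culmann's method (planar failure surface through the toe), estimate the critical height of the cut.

Culmann's analysis gives the critical failure plane at α_cr = (β + φ')/2 = (78.4 + 22.7)/2 = 50.6°, and the critical height
H_c = (4c'/γ) · sinβ cosφ' / [1 − cos(β − φ')]
    = (4·23.4/17.0) · sin78.4°·cos22.7° / [1 − cos(55.7°)]
    = 5.506 · 0.9796·0.9225 / [1 − 0.5635]
    = 5.506 · 0.9037 / 0.4365
    = 11.40 m

H_c = 11.40 m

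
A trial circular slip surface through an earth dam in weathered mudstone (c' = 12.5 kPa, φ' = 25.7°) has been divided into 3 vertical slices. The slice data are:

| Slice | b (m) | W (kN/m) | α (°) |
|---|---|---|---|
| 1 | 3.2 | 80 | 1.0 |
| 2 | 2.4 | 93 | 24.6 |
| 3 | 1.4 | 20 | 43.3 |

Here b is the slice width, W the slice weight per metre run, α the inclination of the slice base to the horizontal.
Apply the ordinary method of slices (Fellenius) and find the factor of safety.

Ordinary method of slices: FS = Σ[c'·Δl_i + (W_i cosα_i)·tanφ'] / Σ W_i sinα_i, with Δl_i = b_i / cosα_i.
Slice 1: Δl = 3.2/cos1.0° = 3.200 m; N'_1 = 80·cos1.0° = 80.0; c'Δl = 40.01; W sinα = 1.4
Slice 2: Δl = 2.4/cos24.6° = 2.640 m; N'_2 = 93·cos24.6° = 84.6; c'Δl = 32.99; W sinα = 38.7
Slice 3: Δl = 1.4/cos43.3° = 1.924 m; N'_3 = 20·cos43.3° = 14.6; c'Δl = 24.05; W sinα = 13.7
Σc'Δl = 97.0 kN/m; ΣN' = 179.1 kN/m; ΣW sinα = 53.8 kN/m
Resisting = 97.0 + 179.1·tan25.7° = 97.0 + 86.2 = 183.2 kN/m
FS = 183.2 / 53.8 = 3.404

FS = 3.40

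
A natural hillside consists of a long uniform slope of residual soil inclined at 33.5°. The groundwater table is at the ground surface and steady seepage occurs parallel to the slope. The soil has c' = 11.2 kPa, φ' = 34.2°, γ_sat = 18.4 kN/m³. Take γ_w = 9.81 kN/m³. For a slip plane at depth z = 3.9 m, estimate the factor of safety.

With seepage parallel to the slope and the water table at the surface, the effective normal stress on the slip plane uses the buoyant unit weight γ' = γ_sat − γ_w while the driving shear stress uses γ_sat:
FS = [c' + γ' z cos²β tanφ'] / [γ_sat z sinβ cosβ]
γ' = 18.4 − 9.81 = 8.59 kN/m³
Numerator = 11.2 + 8.59·3.9·cos²33.5°·tan34.2° = 11.2 + 8.59·3.9·0.6954·0.6796 = 27.032 kPa
Denominator = 18.4·3.9·sin33.5°·cos33.5° = 18.4·3.9·0.5519·0.8339 = 33.028 kPa
FS = 27.032 / 33.028 = 0.818

FS = 0.82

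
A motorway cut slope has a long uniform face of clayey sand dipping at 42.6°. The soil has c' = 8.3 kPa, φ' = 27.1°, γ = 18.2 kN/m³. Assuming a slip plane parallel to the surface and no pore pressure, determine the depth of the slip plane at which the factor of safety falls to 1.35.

z = 1.15 m

Setting FS = 1.35 in FS = [c' + γz cos²β tanφ'] / [γz sinβ cosβ] and solving for z:
z = c' / [γ cosβ (FS·sinβ − cosβ·tanφ')]
  = 8.3 / [18.2·cos42.6°·(1.35·sin42.6° − cos42.6°·tan27.1°)]
  = 8.3 / [18.2·0.7361·(1.35·0.6769 − 0.7361·0.5117)]
  = 8.3 / 7.1955 = 1.153 m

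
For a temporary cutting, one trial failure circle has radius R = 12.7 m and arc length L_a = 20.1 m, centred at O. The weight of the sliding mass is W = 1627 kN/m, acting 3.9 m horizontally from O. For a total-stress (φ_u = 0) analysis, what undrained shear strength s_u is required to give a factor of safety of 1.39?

FS = s_u·L_a·R / (W·d), so s_u = FS·W·d / (L_a·R).
s_u = 1.39·1627·3.9 / (20.10·12.7) = 8820.0 / 255.27 = 34.55 kPa

s_u = 34.6 kPa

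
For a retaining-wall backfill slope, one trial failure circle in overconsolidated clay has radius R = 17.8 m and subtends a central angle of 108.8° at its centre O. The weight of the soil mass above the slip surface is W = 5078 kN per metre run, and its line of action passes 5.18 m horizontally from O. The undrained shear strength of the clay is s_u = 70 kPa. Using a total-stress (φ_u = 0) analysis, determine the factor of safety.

FS = 1.60

Taking moments about the centre O, the resisting moment is provided by the undrained shear strength acting along the arc:
Arc length L_a = R·θ = 17.8·(108.8°·π/180) = 17.8·1.8989 = 33.80 m
M_R = s_u·L_a·R = 70·33.80·17.8 = 42115.7 kN·m/m
M_D = W·d = 5078·5.18 = 26304.0 kN·m/m
FS = M_R / M_D = 42115.7 / 26304.0 = 1.601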